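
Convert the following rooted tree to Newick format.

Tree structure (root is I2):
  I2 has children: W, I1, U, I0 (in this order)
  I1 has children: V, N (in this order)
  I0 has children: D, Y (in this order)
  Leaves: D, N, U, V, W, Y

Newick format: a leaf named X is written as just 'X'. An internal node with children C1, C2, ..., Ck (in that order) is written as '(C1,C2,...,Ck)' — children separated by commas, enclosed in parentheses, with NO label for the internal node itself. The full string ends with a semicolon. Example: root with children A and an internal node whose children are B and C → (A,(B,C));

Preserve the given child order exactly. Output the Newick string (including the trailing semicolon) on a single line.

Answer: (W,(V,N),U,(D,Y));

Derivation:
internal I2 with children ['W', 'I1', 'U', 'I0']
  leaf 'W' → 'W'
  internal I1 with children ['V', 'N']
    leaf 'V' → 'V'
    leaf 'N' → 'N'
  → '(V,N)'
  leaf 'U' → 'U'
  internal I0 with children ['D', 'Y']
    leaf 'D' → 'D'
    leaf 'Y' → 'Y'
  → '(D,Y)'
→ '(W,(V,N),U,(D,Y))'
Final: (W,(V,N),U,(D,Y));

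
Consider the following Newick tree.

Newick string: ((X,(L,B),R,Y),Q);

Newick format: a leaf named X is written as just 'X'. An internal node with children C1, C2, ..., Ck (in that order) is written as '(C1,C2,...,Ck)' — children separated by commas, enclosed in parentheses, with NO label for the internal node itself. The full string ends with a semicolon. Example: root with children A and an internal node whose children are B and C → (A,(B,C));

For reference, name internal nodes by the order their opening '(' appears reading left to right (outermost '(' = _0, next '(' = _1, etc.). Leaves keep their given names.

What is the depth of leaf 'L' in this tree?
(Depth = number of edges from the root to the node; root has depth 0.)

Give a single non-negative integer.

Answer: 3

Derivation:
Newick: ((X,(L,B),R,Y),Q);
Naming internals by '(' encounter order: outermost '(' = _0, next = _1, ...
Query node: L
Path from root: _0 -> _1 -> _2 -> L
Depth of L: 3 (number of edges from root)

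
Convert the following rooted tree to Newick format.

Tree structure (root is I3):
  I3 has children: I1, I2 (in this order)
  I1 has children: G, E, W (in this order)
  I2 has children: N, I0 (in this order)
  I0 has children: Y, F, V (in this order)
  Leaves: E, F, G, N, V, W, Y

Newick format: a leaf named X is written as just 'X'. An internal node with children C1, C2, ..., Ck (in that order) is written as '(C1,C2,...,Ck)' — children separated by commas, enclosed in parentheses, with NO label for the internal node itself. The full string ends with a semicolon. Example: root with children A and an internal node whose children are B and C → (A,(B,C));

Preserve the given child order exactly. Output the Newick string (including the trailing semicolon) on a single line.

Answer: ((G,E,W),(N,(Y,F,V)));

Derivation:
internal I3 with children ['I1', 'I2']
  internal I1 with children ['G', 'E', 'W']
    leaf 'G' → 'G'
    leaf 'E' → 'E'
    leaf 'W' → 'W'
  → '(G,E,W)'
  internal I2 with children ['N', 'I0']
    leaf 'N' → 'N'
    internal I0 with children ['Y', 'F', 'V']
      leaf 'Y' → 'Y'
      leaf 'F' → 'F'
      leaf 'V' → 'V'
    → '(Y,F,V)'
  → '(N,(Y,F,V))'
→ '((G,E,W),(N,(Y,F,V)))'
Final: ((G,E,W),(N,(Y,F,V)));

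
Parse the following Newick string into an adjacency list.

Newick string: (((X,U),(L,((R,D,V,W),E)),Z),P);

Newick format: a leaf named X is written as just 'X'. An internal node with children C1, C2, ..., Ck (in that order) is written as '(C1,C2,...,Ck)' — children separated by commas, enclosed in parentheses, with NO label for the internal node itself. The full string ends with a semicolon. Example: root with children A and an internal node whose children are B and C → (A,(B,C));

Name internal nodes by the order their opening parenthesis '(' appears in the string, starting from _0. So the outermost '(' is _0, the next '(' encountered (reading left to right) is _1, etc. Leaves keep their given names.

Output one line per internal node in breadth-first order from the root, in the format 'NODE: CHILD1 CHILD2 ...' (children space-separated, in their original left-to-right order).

Input: (((X,U),(L,((R,D,V,W),E)),Z),P);
Scanning left-to-right, naming '(' by encounter order:
  pos 0: '(' -> open internal node _0 (depth 1)
  pos 1: '(' -> open internal node _1 (depth 2)
  pos 2: '(' -> open internal node _2 (depth 3)
  pos 6: ')' -> close internal node _2 (now at depth 2)
  pos 8: '(' -> open internal node _3 (depth 3)
  pos 11: '(' -> open internal node _4 (depth 4)
  pos 12: '(' -> open internal node _5 (depth 5)
  pos 20: ')' -> close internal node _5 (now at depth 4)
  pos 23: ')' -> close internal node _4 (now at depth 3)
  pos 24: ')' -> close internal node _3 (now at depth 2)
  pos 27: ')' -> close internal node _1 (now at depth 1)
  pos 30: ')' -> close internal node _0 (now at depth 0)
Total internal nodes: 6
BFS adjacency from root:
  _0: _1 P
  _1: _2 _3 Z
  _2: X U
  _3: L _4
  _4: _5 E
  _5: R D V W

Answer: _0: _1 P
_1: _2 _3 Z
_2: X U
_3: L _4
_4: _5 E
_5: R D V W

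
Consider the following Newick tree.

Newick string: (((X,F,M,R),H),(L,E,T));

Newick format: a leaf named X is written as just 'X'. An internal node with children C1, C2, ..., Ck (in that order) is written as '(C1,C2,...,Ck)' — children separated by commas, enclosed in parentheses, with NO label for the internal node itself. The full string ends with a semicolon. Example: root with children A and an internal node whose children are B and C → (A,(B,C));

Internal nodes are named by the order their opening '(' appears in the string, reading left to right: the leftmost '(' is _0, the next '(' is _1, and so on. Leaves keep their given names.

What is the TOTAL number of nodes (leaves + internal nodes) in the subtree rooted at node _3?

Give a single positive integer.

Answer: 4

Derivation:
Newick: (((X,F,M,R),H),(L,E,T));
Locate _3: it is the '(' at position 15 (the 4th '(' reading left to right).
Query: subtree rooted at _3
_3: subtree_size = 1 + 3
  L: subtree_size = 1 + 0
  E: subtree_size = 1 + 0
  T: subtree_size = 1 + 0
Total subtree size of _3: 4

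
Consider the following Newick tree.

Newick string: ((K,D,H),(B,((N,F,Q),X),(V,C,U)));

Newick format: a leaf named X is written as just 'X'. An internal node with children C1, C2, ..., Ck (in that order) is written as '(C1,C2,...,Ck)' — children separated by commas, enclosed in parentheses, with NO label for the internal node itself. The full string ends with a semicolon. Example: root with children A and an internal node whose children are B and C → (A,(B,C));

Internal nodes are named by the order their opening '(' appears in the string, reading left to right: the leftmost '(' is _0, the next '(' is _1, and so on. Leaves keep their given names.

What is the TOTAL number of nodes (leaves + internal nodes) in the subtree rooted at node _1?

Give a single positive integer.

Answer: 4

Derivation:
Newick: ((K,D,H),(B,((N,F,Q),X),(V,C,U)));
Locate _1: it is the '(' at position 1 (the 2nd '(' reading left to right).
Query: subtree rooted at _1
_1: subtree_size = 1 + 3
  K: subtree_size = 1 + 0
  D: subtree_size = 1 + 0
  H: subtree_size = 1 + 0
Total subtree size of _1: 4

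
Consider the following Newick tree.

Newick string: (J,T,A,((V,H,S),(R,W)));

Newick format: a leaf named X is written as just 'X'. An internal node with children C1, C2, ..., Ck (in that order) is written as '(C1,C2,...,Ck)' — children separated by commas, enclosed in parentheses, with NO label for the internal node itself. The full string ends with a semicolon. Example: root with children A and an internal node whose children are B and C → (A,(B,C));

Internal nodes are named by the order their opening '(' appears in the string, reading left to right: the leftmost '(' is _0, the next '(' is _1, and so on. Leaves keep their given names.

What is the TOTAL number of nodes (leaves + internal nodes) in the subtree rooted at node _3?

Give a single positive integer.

Newick: (J,T,A,((V,H,S),(R,W)));
Locate _3: it is the '(' at position 16 (the 4th '(' reading left to right).
Query: subtree rooted at _3
_3: subtree_size = 1 + 2
  R: subtree_size = 1 + 0
  W: subtree_size = 1 + 0
Total subtree size of _3: 3

Answer: 3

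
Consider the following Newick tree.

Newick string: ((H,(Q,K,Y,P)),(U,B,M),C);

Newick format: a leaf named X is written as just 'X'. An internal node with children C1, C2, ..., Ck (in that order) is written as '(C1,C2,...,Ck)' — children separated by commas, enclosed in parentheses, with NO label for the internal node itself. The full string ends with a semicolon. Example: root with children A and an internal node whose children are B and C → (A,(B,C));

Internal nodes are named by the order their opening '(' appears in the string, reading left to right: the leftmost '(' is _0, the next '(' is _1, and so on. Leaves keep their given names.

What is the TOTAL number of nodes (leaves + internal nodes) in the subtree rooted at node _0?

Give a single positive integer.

Answer: 13

Derivation:
Newick: ((H,(Q,K,Y,P)),(U,B,M),C);
Locate _0: it is the '(' at position 0 (the 1st '(' reading left to right).
Query: subtree rooted at _0
_0: subtree_size = 1 + 12
  _1: subtree_size = 1 + 6
    H: subtree_size = 1 + 0
    _2: subtree_size = 1 + 4
      Q: subtree_size = 1 + 0
      K: subtree_size = 1 + 0
      Y: subtree_size = 1 + 0
      P: subtree_size = 1 + 0
  _3: subtree_size = 1 + 3
    U: subtree_size = 1 + 0
    B: subtree_size = 1 + 0
    M: subtree_size = 1 + 0
  C: subtree_size = 1 + 0
Total subtree size of _0: 13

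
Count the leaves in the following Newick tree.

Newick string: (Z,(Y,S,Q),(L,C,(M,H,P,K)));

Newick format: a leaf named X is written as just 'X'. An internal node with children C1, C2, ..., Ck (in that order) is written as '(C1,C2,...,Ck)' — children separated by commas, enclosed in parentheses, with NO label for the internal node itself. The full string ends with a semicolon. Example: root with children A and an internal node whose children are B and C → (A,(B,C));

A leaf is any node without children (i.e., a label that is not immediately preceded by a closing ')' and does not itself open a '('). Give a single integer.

Newick: (Z,(Y,S,Q),(L,C,(M,H,P,K)));
Scan left-to-right; a leaf is any maximal label run not followed by '(':
  pos 1: leaf 'Z' → count = 1
  pos 4: leaf 'Y' → count = 2
  pos 6: leaf 'S' → count = 3
  pos 8: leaf 'Q' → count = 4
  pos 12: leaf 'L' → count = 5
  pos 14: leaf 'C' → count = 6
  pos 17: leaf 'M' → count = 7
  pos 19: leaf 'H' → count = 8
  pos 21: leaf 'P' → count = 9
  pos 23: leaf 'K' → count = 10
Total leaves: 10

Answer: 10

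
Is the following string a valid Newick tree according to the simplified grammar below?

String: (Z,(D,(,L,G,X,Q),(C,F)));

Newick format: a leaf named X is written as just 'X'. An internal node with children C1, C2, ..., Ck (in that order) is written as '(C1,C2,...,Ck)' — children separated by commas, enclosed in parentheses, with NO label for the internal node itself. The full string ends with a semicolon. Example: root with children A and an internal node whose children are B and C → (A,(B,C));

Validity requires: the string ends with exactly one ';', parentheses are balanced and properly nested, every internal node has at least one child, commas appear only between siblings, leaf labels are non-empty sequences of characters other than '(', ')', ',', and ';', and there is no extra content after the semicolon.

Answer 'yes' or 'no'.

Input: (Z,(D,(,L,G,X,Q),(C,F)));
Paren balance: 4 '(' vs 4 ')' OK
Ends with single ';': True
Full parse: FAILS (empty leaf label at pos 7)
Valid: False

Answer: no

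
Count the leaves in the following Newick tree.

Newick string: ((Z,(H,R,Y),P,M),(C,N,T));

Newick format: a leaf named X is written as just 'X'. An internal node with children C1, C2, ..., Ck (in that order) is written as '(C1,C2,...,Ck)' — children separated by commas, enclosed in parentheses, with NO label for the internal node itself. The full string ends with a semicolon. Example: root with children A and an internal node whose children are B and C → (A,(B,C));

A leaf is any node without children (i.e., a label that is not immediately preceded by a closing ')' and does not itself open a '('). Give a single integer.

Answer: 9

Derivation:
Newick: ((Z,(H,R,Y),P,M),(C,N,T));
Scan left-to-right; a leaf is any maximal label run not followed by '(':
  pos 2: leaf 'Z' → count = 1
  pos 5: leaf 'H' → count = 2
  pos 7: leaf 'R' → count = 3
  pos 9: leaf 'Y' → count = 4
  pos 12: leaf 'P' → count = 5
  pos 14: leaf 'M' → count = 6
  pos 18: leaf 'C' → count = 7
  pos 20: leaf 'N' → count = 8
  pos 22: leaf 'T' → count = 9
Total leaves: 9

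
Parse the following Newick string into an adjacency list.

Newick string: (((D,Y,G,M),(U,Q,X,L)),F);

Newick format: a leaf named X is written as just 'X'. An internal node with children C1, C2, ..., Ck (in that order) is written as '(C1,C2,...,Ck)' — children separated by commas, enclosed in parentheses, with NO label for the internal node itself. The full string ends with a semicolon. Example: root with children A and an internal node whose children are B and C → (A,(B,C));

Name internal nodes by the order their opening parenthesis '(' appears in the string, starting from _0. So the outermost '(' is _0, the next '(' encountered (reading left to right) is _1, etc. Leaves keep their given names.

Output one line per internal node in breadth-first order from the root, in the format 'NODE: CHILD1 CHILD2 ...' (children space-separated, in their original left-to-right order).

Input: (((D,Y,G,M),(U,Q,X,L)),F);
Scanning left-to-right, naming '(' by encounter order:
  pos 0: '(' -> open internal node _0 (depth 1)
  pos 1: '(' -> open internal node _1 (depth 2)
  pos 2: '(' -> open internal node _2 (depth 3)
  pos 10: ')' -> close internal node _2 (now at depth 2)
  pos 12: '(' -> open internal node _3 (depth 3)
  pos 20: ')' -> close internal node _3 (now at depth 2)
  pos 21: ')' -> close internal node _1 (now at depth 1)
  pos 24: ')' -> close internal node _0 (now at depth 0)
Total internal nodes: 4
BFS adjacency from root:
  _0: _1 F
  _1: _2 _3
  _2: D Y G M
  _3: U Q X L

Answer: _0: _1 F
_1: _2 _3
_2: D Y G M
_3: U Q X L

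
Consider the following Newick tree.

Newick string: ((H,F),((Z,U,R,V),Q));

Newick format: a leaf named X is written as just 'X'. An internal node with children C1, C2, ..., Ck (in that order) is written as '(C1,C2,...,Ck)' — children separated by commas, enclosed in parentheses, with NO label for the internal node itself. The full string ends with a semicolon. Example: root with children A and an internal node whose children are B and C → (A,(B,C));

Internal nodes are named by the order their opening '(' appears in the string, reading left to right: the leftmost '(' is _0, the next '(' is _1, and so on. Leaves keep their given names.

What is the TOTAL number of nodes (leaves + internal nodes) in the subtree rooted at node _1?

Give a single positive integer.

Newick: ((H,F),((Z,U,R,V),Q));
Locate _1: it is the '(' at position 1 (the 2nd '(' reading left to right).
Query: subtree rooted at _1
_1: subtree_size = 1 + 2
  H: subtree_size = 1 + 0
  F: subtree_size = 1 + 0
Total subtree size of _1: 3

Answer: 3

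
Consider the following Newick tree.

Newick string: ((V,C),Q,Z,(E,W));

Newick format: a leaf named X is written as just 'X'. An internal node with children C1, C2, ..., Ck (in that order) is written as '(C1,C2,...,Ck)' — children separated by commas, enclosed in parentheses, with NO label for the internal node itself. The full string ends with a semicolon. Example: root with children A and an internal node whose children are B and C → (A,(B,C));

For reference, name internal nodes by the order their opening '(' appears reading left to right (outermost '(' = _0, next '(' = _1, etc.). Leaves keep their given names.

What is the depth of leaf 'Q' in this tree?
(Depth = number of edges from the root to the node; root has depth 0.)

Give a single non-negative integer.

Answer: 1

Derivation:
Newick: ((V,C),Q,Z,(E,W));
Naming internals by '(' encounter order: outermost '(' = _0, next = _1, ...
Query node: Q
Path from root: _0 -> Q
Depth of Q: 1 (number of edges from root)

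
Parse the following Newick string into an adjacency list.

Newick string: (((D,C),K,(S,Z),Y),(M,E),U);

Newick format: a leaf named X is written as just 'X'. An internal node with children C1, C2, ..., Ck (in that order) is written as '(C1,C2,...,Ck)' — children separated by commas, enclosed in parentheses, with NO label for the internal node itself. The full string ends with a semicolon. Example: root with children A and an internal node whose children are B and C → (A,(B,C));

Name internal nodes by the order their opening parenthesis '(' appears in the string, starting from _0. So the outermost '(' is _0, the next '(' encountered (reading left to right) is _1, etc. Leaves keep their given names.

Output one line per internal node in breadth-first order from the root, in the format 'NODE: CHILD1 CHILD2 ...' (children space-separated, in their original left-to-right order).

Answer: _0: _1 _4 U
_1: _2 K _3 Y
_4: M E
_2: D C
_3: S Z

Derivation:
Input: (((D,C),K,(S,Z),Y),(M,E),U);
Scanning left-to-right, naming '(' by encounter order:
  pos 0: '(' -> open internal node _0 (depth 1)
  pos 1: '(' -> open internal node _1 (depth 2)
  pos 2: '(' -> open internal node _2 (depth 3)
  pos 6: ')' -> close internal node _2 (now at depth 2)
  pos 10: '(' -> open internal node _3 (depth 3)
  pos 14: ')' -> close internal node _3 (now at depth 2)
  pos 17: ')' -> close internal node _1 (now at depth 1)
  pos 19: '(' -> open internal node _4 (depth 2)
  pos 23: ')' -> close internal node _4 (now at depth 1)
  pos 26: ')' -> close internal node _0 (now at depth 0)
Total internal nodes: 5
BFS adjacency from root:
  _0: _1 _4 U
  _1: _2 K _3 Y
  _4: M E
  _2: D C
  _3: S Z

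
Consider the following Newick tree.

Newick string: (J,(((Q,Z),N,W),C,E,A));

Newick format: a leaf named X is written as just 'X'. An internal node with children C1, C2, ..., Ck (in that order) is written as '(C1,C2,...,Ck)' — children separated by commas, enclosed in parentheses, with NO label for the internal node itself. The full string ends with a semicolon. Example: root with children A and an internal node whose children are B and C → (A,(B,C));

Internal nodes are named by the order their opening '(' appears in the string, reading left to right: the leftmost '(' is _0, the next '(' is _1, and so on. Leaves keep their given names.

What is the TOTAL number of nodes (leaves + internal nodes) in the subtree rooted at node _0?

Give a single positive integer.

Newick: (J,(((Q,Z),N,W),C,E,A));
Locate _0: it is the '(' at position 0 (the 1st '(' reading left to right).
Query: subtree rooted at _0
_0: subtree_size = 1 + 11
  J: subtree_size = 1 + 0
  _1: subtree_size = 1 + 9
    _2: subtree_size = 1 + 5
      _3: subtree_size = 1 + 2
        Q: subtree_size = 1 + 0
        Z: subtree_size = 1 + 0
      N: subtree_size = 1 + 0
      W: subtree_size = 1 + 0
    C: subtree_size = 1 + 0
    E: subtree_size = 1 + 0
    A: subtree_size = 1 + 0
Total subtree size of _0: 12

Answer: 12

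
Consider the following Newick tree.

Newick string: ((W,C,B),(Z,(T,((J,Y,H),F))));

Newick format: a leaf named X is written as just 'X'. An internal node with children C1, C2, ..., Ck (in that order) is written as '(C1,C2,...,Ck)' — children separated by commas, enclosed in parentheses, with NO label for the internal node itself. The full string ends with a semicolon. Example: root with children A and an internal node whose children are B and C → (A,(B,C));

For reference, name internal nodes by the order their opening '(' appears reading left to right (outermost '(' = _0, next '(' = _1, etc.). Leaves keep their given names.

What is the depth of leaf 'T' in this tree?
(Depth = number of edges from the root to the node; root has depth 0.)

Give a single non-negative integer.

Newick: ((W,C,B),(Z,(T,((J,Y,H),F))));
Naming internals by '(' encounter order: outermost '(' = _0, next = _1, ...
Query node: T
Path from root: _0 -> _2 -> _3 -> T
Depth of T: 3 (number of edges from root)

Answer: 3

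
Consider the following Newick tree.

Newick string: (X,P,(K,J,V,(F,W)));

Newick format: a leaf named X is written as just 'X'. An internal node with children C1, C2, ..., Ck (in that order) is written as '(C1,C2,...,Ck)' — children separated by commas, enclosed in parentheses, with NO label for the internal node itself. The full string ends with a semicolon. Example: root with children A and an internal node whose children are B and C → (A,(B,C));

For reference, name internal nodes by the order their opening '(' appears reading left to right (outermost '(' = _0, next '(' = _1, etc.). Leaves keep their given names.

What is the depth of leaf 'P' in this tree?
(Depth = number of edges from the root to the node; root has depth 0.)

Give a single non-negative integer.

Answer: 1

Derivation:
Newick: (X,P,(K,J,V,(F,W)));
Naming internals by '(' encounter order: outermost '(' = _0, next = _1, ...
Query node: P
Path from root: _0 -> P
Depth of P: 1 (number of edges from root)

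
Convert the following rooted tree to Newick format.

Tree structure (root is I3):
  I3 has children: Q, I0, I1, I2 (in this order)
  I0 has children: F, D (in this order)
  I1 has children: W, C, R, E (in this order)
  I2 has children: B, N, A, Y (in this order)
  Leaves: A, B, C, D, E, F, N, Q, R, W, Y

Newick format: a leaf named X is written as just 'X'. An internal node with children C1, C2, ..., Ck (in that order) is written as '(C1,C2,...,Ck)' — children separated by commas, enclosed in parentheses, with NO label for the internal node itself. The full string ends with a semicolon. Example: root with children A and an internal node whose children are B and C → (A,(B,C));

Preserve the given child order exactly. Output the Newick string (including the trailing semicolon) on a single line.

Answer: (Q,(F,D),(W,C,R,E),(B,N,A,Y));

Derivation:
internal I3 with children ['Q', 'I0', 'I1', 'I2']
  leaf 'Q' → 'Q'
  internal I0 with children ['F', 'D']
    leaf 'F' → 'F'
    leaf 'D' → 'D'
  → '(F,D)'
  internal I1 with children ['W', 'C', 'R', 'E']
    leaf 'W' → 'W'
    leaf 'C' → 'C'
    leaf 'R' → 'R'
    leaf 'E' → 'E'
  → '(W,C,R,E)'
  internal I2 with children ['B', 'N', 'A', 'Y']
    leaf 'B' → 'B'
    leaf 'N' → 'N'
    leaf 'A' → 'A'
    leaf 'Y' → 'Y'
  → '(B,N,A,Y)'
→ '(Q,(F,D),(W,C,R,E),(B,N,A,Y))'
Final: (Q,(F,D),(W,C,R,E),(B,N,A,Y));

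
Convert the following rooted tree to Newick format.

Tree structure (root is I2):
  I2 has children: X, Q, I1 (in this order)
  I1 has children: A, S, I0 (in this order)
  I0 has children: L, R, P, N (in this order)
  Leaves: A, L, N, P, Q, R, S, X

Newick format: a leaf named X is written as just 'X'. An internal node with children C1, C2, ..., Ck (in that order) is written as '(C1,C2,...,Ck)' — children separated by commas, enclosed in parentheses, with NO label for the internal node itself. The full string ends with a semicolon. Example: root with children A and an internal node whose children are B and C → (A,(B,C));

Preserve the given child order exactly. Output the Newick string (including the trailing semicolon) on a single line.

Answer: (X,Q,(A,S,(L,R,P,N)));

Derivation:
internal I2 with children ['X', 'Q', 'I1']
  leaf 'X' → 'X'
  leaf 'Q' → 'Q'
  internal I1 with children ['A', 'S', 'I0']
    leaf 'A' → 'A'
    leaf 'S' → 'S'
    internal I0 with children ['L', 'R', 'P', 'N']
      leaf 'L' → 'L'
      leaf 'R' → 'R'
      leaf 'P' → 'P'
      leaf 'N' → 'N'
    → '(L,R,P,N)'
  → '(A,S,(L,R,P,N))'
→ '(X,Q,(A,S,(L,R,P,N)))'
Final: (X,Q,(A,S,(L,R,P,N)));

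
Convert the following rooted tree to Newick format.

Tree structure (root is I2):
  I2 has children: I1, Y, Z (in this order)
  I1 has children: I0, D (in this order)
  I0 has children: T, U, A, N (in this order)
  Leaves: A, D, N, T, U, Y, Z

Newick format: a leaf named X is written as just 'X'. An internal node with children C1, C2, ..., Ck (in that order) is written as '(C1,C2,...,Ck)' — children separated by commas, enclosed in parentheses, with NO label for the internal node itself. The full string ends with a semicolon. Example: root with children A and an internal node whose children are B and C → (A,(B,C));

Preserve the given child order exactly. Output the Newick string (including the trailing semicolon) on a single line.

internal I2 with children ['I1', 'Y', 'Z']
  internal I1 with children ['I0', 'D']
    internal I0 with children ['T', 'U', 'A', 'N']
      leaf 'T' → 'T'
      leaf 'U' → 'U'
      leaf 'A' → 'A'
      leaf 'N' → 'N'
    → '(T,U,A,N)'
    leaf 'D' → 'D'
  → '((T,U,A,N),D)'
  leaf 'Y' → 'Y'
  leaf 'Z' → 'Z'
→ '(((T,U,A,N),D),Y,Z)'
Final: (((T,U,A,N),D),Y,Z);

Answer: (((T,U,A,N),D),Y,Z);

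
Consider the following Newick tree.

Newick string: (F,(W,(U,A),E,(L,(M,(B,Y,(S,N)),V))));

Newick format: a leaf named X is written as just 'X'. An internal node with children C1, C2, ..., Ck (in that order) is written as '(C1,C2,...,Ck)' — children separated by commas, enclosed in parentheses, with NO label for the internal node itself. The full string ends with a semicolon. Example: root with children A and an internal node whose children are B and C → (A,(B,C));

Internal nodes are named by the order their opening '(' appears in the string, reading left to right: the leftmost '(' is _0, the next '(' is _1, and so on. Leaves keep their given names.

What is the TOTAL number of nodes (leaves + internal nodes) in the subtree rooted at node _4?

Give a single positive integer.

Answer: 9

Derivation:
Newick: (F,(W,(U,A),E,(L,(M,(B,Y,(S,N)),V))));
Locate _4: it is the '(' at position 17 (the 5th '(' reading left to right).
Query: subtree rooted at _4
_4: subtree_size = 1 + 8
  M: subtree_size = 1 + 0
  _5: subtree_size = 1 + 5
    B: subtree_size = 1 + 0
    Y: subtree_size = 1 + 0
    _6: subtree_size = 1 + 2
      S: subtree_size = 1 + 0
      N: subtree_size = 1 + 0
  V: subtree_size = 1 + 0
Total subtree size of _4: 9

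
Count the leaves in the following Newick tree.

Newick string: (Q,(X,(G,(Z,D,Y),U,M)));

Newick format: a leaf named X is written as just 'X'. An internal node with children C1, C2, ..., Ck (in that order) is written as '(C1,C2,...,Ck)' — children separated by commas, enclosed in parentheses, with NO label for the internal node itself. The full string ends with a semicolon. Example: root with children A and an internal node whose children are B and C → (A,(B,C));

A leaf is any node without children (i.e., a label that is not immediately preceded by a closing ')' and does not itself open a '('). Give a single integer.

Answer: 8

Derivation:
Newick: (Q,(X,(G,(Z,D,Y),U,M)));
Scan left-to-right; a leaf is any maximal label run not followed by '(':
  pos 1: leaf 'Q' → count = 1
  pos 4: leaf 'X' → count = 2
  pos 7: leaf 'G' → count = 3
  pos 10: leaf 'Z' → count = 4
  pos 12: leaf 'D' → count = 5
  pos 14: leaf 'Y' → count = 6
  pos 17: leaf 'U' → count = 7
  pos 19: leaf 'M' → count = 8
Total leaves: 8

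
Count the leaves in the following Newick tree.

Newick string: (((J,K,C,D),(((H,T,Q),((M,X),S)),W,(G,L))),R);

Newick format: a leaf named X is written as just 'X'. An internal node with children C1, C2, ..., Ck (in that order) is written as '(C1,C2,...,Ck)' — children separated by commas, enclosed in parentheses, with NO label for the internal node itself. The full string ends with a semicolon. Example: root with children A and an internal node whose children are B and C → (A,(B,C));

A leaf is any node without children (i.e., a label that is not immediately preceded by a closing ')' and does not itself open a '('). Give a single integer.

Newick: (((J,K,C,D),(((H,T,Q),((M,X),S)),W,(G,L))),R);
Scan left-to-right; a leaf is any maximal label run not followed by '(':
  pos 3: leaf 'J' → count = 1
  pos 5: leaf 'K' → count = 2
  pos 7: leaf 'C' → count = 3
  pos 9: leaf 'D' → count = 4
  pos 15: leaf 'H' → count = 5
  pos 17: leaf 'T' → count = 6
  pos 19: leaf 'Q' → count = 7
  pos 24: leaf 'M' → count = 8
  pos 26: leaf 'X' → count = 9
  pos 29: leaf 'S' → count = 10
  pos 33: leaf 'W' → count = 11
  pos 36: leaf 'G' → count = 12
  pos 38: leaf 'L' → count = 13
  pos 43: leaf 'R' → count = 14
Total leaves: 14

Answer: 14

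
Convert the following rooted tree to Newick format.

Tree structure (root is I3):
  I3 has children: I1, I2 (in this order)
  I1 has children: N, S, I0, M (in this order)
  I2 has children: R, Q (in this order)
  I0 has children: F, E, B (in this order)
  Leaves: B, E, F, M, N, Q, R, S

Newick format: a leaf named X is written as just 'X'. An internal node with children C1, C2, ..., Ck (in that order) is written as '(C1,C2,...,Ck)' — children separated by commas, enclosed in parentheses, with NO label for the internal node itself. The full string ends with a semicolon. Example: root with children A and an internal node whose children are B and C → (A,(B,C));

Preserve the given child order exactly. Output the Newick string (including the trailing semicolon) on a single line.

Answer: ((N,S,(F,E,B),M),(R,Q));

Derivation:
internal I3 with children ['I1', 'I2']
  internal I1 with children ['N', 'S', 'I0', 'M']
    leaf 'N' → 'N'
    leaf 'S' → 'S'
    internal I0 with children ['F', 'E', 'B']
      leaf 'F' → 'F'
      leaf 'E' → 'E'
      leaf 'B' → 'B'
    → '(F,E,B)'
    leaf 'M' → 'M'
  → '(N,S,(F,E,B),M)'
  internal I2 with children ['R', 'Q']
    leaf 'R' → 'R'
    leaf 'Q' → 'Q'
  → '(R,Q)'
→ '((N,S,(F,E,B),M),(R,Q))'
Final: ((N,S,(F,E,B),M),(R,Q));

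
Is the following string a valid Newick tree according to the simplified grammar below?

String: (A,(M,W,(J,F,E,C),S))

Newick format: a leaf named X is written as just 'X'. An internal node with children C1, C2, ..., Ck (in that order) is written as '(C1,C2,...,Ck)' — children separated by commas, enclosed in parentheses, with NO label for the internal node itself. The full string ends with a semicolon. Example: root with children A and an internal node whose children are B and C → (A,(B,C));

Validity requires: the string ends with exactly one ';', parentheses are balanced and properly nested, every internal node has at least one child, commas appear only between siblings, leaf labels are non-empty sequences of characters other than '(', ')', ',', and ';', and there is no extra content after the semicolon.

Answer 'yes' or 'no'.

Input: (A,(M,W,(J,F,E,C),S))
Paren balance: 3 '(' vs 3 ')' OK
Ends with single ';': False
Full parse: FAILS (must end with ;)
Valid: False

Answer: no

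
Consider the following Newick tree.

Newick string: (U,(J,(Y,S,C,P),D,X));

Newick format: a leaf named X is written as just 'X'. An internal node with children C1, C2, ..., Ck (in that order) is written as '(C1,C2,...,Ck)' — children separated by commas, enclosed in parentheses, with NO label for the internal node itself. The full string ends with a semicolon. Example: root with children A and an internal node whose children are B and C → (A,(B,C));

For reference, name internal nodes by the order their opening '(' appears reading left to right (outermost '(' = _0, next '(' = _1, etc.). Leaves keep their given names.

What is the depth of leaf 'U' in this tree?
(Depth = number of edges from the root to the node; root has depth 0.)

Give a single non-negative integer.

Answer: 1

Derivation:
Newick: (U,(J,(Y,S,C,P),D,X));
Naming internals by '(' encounter order: outermost '(' = _0, next = _1, ...
Query node: U
Path from root: _0 -> U
Depth of U: 1 (number of edges from root)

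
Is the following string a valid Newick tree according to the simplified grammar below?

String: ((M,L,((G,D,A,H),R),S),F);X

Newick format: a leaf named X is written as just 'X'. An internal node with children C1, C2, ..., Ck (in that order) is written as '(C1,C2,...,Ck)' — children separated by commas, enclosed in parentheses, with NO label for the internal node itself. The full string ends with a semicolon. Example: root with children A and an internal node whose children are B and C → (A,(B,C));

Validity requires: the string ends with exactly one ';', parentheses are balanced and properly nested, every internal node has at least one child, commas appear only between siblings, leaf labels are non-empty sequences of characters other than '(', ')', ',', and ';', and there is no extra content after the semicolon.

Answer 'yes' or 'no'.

Answer: no

Derivation:
Input: ((M,L,((G,D,A,H),R),S),F);X
Paren balance: 4 '(' vs 4 ')' OK
Ends with single ';': False
Full parse: FAILS (must end with ;)
Valid: False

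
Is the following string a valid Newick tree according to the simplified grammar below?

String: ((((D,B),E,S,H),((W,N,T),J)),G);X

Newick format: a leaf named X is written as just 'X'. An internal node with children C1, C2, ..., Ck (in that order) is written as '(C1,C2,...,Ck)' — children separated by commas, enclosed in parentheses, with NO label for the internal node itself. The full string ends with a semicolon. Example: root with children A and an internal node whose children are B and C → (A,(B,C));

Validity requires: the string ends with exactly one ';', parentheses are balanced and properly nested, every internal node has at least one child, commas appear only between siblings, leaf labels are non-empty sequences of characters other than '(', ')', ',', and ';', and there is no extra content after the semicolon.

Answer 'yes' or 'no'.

Input: ((((D,B),E,S,H),((W,N,T),J)),G);X
Paren balance: 6 '(' vs 6 ')' OK
Ends with single ';': False
Full parse: FAILS (must end with ;)
Valid: False

Answer: no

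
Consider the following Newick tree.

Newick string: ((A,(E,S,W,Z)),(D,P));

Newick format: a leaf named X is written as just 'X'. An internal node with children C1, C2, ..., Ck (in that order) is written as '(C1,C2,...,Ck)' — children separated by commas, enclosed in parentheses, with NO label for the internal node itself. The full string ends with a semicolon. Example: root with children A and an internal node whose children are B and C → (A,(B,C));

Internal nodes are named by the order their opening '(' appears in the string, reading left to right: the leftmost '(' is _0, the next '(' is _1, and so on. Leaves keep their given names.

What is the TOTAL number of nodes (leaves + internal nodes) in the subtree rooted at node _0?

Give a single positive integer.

Newick: ((A,(E,S,W,Z)),(D,P));
Locate _0: it is the '(' at position 0 (the 1st '(' reading left to right).
Query: subtree rooted at _0
_0: subtree_size = 1 + 10
  _1: subtree_size = 1 + 6
    A: subtree_size = 1 + 0
    _2: subtree_size = 1 + 4
      E: subtree_size = 1 + 0
      S: subtree_size = 1 + 0
      W: subtree_size = 1 + 0
      Z: subtree_size = 1 + 0
  _3: subtree_size = 1 + 2
    D: subtree_size = 1 + 0
    P: subtree_size = 1 + 0
Total subtree size of _0: 11

Answer: 11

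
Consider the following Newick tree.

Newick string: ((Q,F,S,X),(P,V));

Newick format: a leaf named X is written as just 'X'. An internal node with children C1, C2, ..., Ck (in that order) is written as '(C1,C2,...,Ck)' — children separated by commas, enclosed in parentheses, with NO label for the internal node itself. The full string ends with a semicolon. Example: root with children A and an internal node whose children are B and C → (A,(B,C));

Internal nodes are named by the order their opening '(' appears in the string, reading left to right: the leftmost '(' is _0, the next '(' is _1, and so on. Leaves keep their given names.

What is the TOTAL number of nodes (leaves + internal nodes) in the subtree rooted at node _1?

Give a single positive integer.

Answer: 5

Derivation:
Newick: ((Q,F,S,X),(P,V));
Locate _1: it is the '(' at position 1 (the 2nd '(' reading left to right).
Query: subtree rooted at _1
_1: subtree_size = 1 + 4
  Q: subtree_size = 1 + 0
  F: subtree_size = 1 + 0
  S: subtree_size = 1 + 0
  X: subtree_size = 1 + 0
Total subtree size of _1: 5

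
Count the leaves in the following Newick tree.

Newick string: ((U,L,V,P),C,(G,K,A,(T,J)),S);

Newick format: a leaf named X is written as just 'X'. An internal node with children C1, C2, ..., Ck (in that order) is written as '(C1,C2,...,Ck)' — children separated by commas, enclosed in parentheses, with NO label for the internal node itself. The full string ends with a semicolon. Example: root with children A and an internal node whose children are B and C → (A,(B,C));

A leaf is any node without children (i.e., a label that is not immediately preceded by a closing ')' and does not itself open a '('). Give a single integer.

Answer: 11

Derivation:
Newick: ((U,L,V,P),C,(G,K,A,(T,J)),S);
Scan left-to-right; a leaf is any maximal label run not followed by '(':
  pos 2: leaf 'U' → count = 1
  pos 4: leaf 'L' → count = 2
  pos 6: leaf 'V' → count = 3
  pos 8: leaf 'P' → count = 4
  pos 11: leaf 'C' → count = 5
  pos 14: leaf 'G' → count = 6
  pos 16: leaf 'K' → count = 7
  pos 18: leaf 'A' → count = 8
  pos 21: leaf 'T' → count = 9
  pos 23: leaf 'J' → count = 10
  pos 27: leaf 'S' → count = 11
Total leaves: 11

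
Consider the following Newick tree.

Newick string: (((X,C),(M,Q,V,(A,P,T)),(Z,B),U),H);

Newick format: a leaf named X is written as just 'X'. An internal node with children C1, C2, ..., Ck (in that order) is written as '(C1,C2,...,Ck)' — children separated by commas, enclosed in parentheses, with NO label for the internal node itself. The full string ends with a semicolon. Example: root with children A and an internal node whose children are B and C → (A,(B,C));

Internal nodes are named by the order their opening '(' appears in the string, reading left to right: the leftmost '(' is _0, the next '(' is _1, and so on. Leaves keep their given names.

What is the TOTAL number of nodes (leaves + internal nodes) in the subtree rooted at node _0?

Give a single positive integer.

Newick: (((X,C),(M,Q,V,(A,P,T)),(Z,B),U),H);
Locate _0: it is the '(' at position 0 (the 1st '(' reading left to right).
Query: subtree rooted at _0
_0: subtree_size = 1 + 17
  _1: subtree_size = 1 + 15
    _2: subtree_size = 1 + 2
      X: subtree_size = 1 + 0
      C: subtree_size = 1 + 0
    _3: subtree_size = 1 + 7
      M: subtree_size = 1 + 0
      Q: subtree_size = 1 + 0
      V: subtree_size = 1 + 0
      _4: subtree_size = 1 + 3
        A: subtree_size = 1 + 0
        P: subtree_size = 1 + 0
        T: subtree_size = 1 + 0
    _5: subtree_size = 1 + 2
      Z: subtree_size = 1 + 0
      B: subtree_size = 1 + 0
    U: subtree_size = 1 + 0
  H: subtree_size = 1 + 0
Total subtree size of _0: 18

Answer: 18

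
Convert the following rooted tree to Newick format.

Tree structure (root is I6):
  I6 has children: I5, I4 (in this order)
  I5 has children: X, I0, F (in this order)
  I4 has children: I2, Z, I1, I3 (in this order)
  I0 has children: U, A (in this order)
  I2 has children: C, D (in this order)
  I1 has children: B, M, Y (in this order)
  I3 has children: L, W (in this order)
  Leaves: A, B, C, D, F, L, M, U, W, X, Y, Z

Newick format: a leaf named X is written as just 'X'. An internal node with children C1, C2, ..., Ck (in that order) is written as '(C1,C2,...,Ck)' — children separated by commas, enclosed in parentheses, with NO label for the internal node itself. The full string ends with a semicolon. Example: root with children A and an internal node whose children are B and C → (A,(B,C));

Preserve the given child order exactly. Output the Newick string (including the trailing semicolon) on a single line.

internal I6 with children ['I5', 'I4']
  internal I5 with children ['X', 'I0', 'F']
    leaf 'X' → 'X'
    internal I0 with children ['U', 'A']
      leaf 'U' → 'U'
      leaf 'A' → 'A'
    → '(U,A)'
    leaf 'F' → 'F'
  → '(X,(U,A),F)'
  internal I4 with children ['I2', 'Z', 'I1', 'I3']
    internal I2 with children ['C', 'D']
      leaf 'C' → 'C'
      leaf 'D' → 'D'
    → '(C,D)'
    leaf 'Z' → 'Z'
    internal I1 with children ['B', 'M', 'Y']
      leaf 'B' → 'B'
      leaf 'M' → 'M'
      leaf 'Y' → 'Y'
    → '(B,M,Y)'
    internal I3 with children ['L', 'W']
      leaf 'L' → 'L'
      leaf 'W' → 'W'
    → '(L,W)'
  → '((C,D),Z,(B,M,Y),(L,W))'
→ '((X,(U,A),F),((C,D),Z,(B,M,Y),(L,W)))'
Final: ((X,(U,A),F),((C,D),Z,(B,M,Y),(L,W)));

Answer: ((X,(U,A),F),((C,D),Z,(B,M,Y),(L,W)));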